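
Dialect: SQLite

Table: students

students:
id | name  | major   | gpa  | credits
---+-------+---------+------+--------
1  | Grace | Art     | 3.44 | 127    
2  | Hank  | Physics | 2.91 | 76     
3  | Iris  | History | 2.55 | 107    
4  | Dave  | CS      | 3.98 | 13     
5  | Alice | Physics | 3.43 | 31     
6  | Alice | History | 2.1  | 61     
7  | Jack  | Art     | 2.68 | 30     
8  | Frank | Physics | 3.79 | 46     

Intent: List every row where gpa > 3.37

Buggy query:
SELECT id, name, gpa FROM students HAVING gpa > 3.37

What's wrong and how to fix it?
Bug: This is a non-aggregate query (no GROUP BY, no aggregates), so in SQLite the HAVING clause is invalid here; a row-level condition belongs in WHERE

Fix: Replace HAVING with WHERE since the condition applies to individual rows

Corrected query:
SELECT id, name, gpa FROM students WHERE gpa > 3.37

Result:
id | name  | gpa 
---+-------+-----
1  | Grace | 3.44
4  | Dave  | 3.98
5  | Alice | 3.43
8  | Frank | 3.79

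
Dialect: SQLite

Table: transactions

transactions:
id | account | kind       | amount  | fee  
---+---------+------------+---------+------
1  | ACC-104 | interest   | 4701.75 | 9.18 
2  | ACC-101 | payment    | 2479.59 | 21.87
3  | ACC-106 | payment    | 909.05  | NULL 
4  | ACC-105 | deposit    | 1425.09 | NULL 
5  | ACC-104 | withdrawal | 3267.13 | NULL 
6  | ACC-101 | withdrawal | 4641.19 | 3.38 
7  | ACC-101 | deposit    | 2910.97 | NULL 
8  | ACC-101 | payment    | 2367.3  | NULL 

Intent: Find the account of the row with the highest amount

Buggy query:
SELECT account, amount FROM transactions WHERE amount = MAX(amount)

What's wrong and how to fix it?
Bug: WHERE is evaluated per row; an aggregate over the whole table isn't defined there

Fix: Use a subquery: WHERE amount = (SELECT MAX(amount) FROM transactions)

Corrected query:
SELECT account, amount FROM transactions WHERE amount = (SELECT MAX(amount) FROM transactions)

Result:
account | amount 
--------+--------
ACC-104 | 4701.75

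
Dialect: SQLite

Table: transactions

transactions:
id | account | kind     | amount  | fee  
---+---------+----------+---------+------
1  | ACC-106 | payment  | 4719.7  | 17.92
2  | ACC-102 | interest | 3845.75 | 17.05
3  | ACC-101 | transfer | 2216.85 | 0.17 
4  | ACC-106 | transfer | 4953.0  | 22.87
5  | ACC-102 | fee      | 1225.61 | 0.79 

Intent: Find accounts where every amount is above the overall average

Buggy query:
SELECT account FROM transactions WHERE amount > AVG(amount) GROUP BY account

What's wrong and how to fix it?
Bug: WHERE evaluates per row before aggregation, so AVG() is unavailable

Fix: Compute the overall average in a scalar subquery and compare each group's MIN against it in HAVING

Corrected query:
SELECT account FROM transactions GROUP BY account HAVING MIN(amount) > (SELECT AVG(amount) FROM transactions)

Result:
account
-------
ACC-106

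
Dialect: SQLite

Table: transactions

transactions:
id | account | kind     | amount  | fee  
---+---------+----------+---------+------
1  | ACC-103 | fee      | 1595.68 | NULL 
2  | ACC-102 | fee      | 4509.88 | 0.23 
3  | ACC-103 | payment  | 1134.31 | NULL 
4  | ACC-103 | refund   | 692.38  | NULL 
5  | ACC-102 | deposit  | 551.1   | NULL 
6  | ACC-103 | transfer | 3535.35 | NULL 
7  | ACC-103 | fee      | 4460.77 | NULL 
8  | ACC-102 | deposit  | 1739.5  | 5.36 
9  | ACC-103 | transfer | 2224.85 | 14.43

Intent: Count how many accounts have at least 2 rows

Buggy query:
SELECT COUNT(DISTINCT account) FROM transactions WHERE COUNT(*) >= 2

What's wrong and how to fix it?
Bug: COUNT(*) cannot appear in WHERE; the per-group count doesn't exist yet

Fix: Group first with HAVING COUNT(*) >= 2, then COUNT the resulting groups

Corrected query:
SELECT COUNT(*) FROM (SELECT account FROM transactions GROUP BY account HAVING COUNT(*) >= 2)

Result:
COUNT(*)
--------
2       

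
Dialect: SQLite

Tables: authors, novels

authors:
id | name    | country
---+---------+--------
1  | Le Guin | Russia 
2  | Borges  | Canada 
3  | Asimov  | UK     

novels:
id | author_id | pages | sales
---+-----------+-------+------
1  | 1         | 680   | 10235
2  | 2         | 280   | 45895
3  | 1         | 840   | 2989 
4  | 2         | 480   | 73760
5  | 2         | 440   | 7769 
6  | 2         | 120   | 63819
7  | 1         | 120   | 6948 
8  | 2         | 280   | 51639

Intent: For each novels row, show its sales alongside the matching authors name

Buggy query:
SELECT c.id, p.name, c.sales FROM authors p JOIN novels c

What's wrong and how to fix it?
Bug: JOIN with no ON clause produces a cartesian product; every novels row pairs with every authors row

Fix: Specify the join condition linking the foreign key to the parent id

Corrected query:
SELECT c.id, p.name, c.sales FROM authors p JOIN novels c ON c.author_id = p.id

Result:
id | name    | sales
---+---------+------
1  | Le Guin | 10235
2  | Borges  | 45895
3  | Le Guin | 2989 
4  | Borges  | 73760
5  | Borges  | 7769 
6  | Borges  | 63819
7  | Le Guin | 6948 
8  | Borges  | 51639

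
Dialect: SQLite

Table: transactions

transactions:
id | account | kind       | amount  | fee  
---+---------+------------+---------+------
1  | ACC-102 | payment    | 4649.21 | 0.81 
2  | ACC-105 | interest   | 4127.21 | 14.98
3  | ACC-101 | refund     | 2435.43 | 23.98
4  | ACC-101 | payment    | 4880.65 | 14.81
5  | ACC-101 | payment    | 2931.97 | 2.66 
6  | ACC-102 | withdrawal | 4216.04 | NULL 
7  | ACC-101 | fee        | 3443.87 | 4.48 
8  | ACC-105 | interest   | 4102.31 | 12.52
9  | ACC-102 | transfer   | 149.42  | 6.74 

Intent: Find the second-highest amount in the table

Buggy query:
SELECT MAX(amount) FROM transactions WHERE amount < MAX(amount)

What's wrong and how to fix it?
Bug: MAX(amount) on the right of the comparison is an aggregate-in-WHERE error

Fix: Compute the overall MAX in a subquery, then take MAX of rows below it

Corrected query:
SELECT MAX(amount) FROM transactions WHERE amount < (SELECT MAX(amount) FROM transactions)

Result:
MAX(amount)
-----------
4649.21    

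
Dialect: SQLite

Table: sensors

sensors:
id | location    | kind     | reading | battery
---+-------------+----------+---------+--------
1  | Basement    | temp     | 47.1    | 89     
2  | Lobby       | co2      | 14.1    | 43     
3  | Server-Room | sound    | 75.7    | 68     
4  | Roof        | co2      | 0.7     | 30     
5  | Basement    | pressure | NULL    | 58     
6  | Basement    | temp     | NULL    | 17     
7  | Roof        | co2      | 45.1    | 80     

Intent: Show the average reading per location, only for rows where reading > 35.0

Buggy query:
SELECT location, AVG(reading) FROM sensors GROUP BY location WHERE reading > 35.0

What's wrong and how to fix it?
Bug: Row-level WHERE must come before GROUP BY in the clause order

Fix: Move the WHERE clause before GROUP BY

Corrected query:
SELECT location, AVG(reading) FROM sensors WHERE reading > 35.0 GROUP BY location

Result:
location    | AVG(reading)
------------+-------------
Basement    | 47.1        
Roof        | 45.1        
Server-Room | 75.7        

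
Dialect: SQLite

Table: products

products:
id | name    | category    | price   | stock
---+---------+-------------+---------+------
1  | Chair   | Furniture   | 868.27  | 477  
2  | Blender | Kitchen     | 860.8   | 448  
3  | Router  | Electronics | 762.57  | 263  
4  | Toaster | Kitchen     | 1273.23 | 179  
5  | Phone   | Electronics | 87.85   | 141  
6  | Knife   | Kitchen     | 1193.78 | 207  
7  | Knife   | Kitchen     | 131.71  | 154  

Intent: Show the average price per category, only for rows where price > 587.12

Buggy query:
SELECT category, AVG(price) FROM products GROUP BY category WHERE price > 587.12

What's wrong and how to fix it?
Bug: Row-level WHERE must come before GROUP BY in the clause order

Fix: Place WHERE between FROM and GROUP BY

Corrected query:
SELECT category, AVG(price) FROM products WHERE price > 587.12 GROUP BY category

Result:
category    | AVG(price)
------------+-----------
Electronics | 762.57    
Furniture   | 868.27    
Kitchen     | 1109.27   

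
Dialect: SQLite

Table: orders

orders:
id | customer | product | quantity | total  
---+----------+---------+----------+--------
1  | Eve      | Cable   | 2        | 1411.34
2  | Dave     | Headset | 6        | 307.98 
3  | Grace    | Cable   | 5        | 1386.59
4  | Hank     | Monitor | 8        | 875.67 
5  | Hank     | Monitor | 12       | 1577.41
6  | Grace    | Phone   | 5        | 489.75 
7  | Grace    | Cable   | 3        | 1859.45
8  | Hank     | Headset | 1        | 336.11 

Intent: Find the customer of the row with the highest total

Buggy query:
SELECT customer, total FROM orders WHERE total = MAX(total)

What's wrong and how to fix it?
Bug: WHERE is evaluated per row; an aggregate over the whole table isn't defined there

Fix: Use a subquery: WHERE total = (SELECT MAX(total) FROM orders)

Corrected query:
SELECT customer, total FROM orders WHERE total = (SELECT MAX(total) FROM orders)

Result:
customer | total  
---------+--------
Grace    | 1859.45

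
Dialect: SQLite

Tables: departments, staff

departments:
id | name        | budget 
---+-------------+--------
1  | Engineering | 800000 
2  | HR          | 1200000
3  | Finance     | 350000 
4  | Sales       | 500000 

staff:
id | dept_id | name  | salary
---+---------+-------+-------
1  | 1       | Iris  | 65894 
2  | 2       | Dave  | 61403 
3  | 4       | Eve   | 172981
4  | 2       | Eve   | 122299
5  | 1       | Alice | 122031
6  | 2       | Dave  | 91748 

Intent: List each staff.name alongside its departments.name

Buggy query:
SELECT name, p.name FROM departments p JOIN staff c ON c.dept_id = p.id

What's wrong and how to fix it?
Bug: Both tables have a 'name' column; the unqualified reference is ambiguous

Fix: Qualify the column with its table alias (c.name)

Corrected query:
SELECT c.name, p.name FROM departments p JOIN staff c ON c.dept_id = p.id

Result:
name  | name       
------+------------
Iris  | Engineering
Dave  | HR         
Eve   | Sales      
Eve   | HR         
Alice | Engineering
Dave  | HR         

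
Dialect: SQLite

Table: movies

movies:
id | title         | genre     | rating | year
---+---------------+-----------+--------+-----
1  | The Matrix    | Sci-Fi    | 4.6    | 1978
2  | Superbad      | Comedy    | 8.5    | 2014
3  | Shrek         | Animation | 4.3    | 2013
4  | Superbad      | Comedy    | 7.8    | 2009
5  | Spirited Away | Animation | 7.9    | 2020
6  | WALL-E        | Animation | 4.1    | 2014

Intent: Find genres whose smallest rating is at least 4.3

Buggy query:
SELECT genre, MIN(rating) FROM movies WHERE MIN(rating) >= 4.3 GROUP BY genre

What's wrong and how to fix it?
Bug: Aggregates like MIN are computed per group after WHERE runs

Fix: Replace WHERE with HAVING after the GROUP BY

Corrected query:
SELECT genre, MIN(rating) FROM movies GROUP BY genre HAVING MIN(rating) >= 4.3

Result:
genre  | MIN(rating)
-------+------------
Comedy | 7.8        
Sci-Fi | 4.6        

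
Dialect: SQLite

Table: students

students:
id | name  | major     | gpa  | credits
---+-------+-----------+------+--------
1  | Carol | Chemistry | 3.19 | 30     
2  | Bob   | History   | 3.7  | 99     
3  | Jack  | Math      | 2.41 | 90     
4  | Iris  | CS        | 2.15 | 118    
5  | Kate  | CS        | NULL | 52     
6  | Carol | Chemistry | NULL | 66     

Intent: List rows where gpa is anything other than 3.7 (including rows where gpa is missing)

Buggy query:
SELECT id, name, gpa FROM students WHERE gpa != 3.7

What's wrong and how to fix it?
Bug: 'gpa != 3.7' is unknown when gpa is NULL, so NULL rows are silently excluded

Fix: Handle NULL separately with IS NULL alongside the inequality

Corrected query:
SELECT id, name, gpa FROM students WHERE gpa != 3.7 OR gpa IS NULL

Result:
id | name  | gpa 
---+-------+-----
1  | Carol | 3.19
3  | Jack  | 2.41
4  | Iris  | 2.15
5  | Kate  | NULL
6  | Carol | NULL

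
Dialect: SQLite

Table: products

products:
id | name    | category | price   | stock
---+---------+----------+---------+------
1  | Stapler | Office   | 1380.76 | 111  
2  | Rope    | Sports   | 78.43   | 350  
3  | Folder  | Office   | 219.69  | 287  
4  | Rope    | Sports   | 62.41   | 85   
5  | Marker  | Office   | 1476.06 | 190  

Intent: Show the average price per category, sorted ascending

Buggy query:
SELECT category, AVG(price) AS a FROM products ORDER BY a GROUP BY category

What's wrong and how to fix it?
Bug: ORDER BY appears before GROUP BY; SQL clause order requires GROUP BY first

Fix: Move ORDER BY to the end, after GROUP BY

Corrected query:
SELECT category, AVG(price) AS a FROM products GROUP BY category ORDER BY a

Result:
category | a          
---------+------------
Sports   | 70.42      
Office   | 1025.503333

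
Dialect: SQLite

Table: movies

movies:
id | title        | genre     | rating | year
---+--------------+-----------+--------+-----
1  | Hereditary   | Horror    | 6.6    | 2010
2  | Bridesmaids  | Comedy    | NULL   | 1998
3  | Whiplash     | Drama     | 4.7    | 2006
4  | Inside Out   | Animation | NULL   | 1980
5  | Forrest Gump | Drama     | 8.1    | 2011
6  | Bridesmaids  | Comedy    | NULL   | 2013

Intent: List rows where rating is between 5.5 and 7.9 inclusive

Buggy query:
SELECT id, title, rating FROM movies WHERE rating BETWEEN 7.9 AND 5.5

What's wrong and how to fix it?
Bug: The bounds are reversed; BETWEEN a AND b requires a <= b to match anything

Fix: Swap the bounds so the smaller value comes first

Corrected query:
SELECT id, title, rating FROM movies WHERE rating BETWEEN 5.5 AND 7.9

Result:
id | title      | rating
---+------------+-------
1  | Hereditary | 6.6   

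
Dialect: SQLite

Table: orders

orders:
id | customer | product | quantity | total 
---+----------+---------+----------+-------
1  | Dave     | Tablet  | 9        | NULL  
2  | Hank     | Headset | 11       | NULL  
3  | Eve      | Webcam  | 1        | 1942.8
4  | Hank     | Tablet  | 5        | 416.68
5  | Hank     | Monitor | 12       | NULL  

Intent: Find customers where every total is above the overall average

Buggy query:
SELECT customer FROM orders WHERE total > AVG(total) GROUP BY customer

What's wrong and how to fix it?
Bug: AVG() is an aggregate; it can't sit directly in WHERE

Fix: Use a subquery for AVG and a HAVING MIN(...) filter so the condition holds for every row in the group

Corrected query:
SELECT customer FROM orders GROUP BY customer HAVING MIN(total) > (SELECT AVG(total) FROM orders)

Result:
customer
--------
Eve     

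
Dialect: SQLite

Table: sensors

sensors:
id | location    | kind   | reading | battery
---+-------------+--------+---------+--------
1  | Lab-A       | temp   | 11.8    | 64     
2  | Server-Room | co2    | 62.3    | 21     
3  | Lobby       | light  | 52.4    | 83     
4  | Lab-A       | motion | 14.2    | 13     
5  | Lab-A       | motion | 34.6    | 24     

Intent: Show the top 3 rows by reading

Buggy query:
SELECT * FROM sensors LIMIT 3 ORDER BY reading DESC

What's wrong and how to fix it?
Bug: ORDER BY cannot follow LIMIT; LIMIT is the final clause

Fix: Sort with ORDER BY, then apply LIMIT

Corrected query:
SELECT * FROM sensors ORDER BY reading DESC LIMIT 3

Result:
id | location    | kind   | reading | battery
---+-------------+--------+---------+--------
2  | Server-Room | co2    | 62.3    | 21     
3  | Lobby       | light  | 52.4    | 83     
5  | Lab-A       | motion | 34.6    | 24     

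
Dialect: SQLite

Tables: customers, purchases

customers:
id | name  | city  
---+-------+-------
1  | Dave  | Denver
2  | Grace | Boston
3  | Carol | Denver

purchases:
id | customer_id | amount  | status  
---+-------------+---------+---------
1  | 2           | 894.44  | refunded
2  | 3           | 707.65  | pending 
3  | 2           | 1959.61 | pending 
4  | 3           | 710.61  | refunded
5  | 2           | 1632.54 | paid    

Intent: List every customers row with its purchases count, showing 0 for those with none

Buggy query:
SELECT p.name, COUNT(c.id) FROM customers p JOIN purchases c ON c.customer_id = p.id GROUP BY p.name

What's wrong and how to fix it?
Bug: An inner join excludes parents with zero children

Fix: Switch to LEFT JOIN to retain unmatched parent rows

Corrected query:
SELECT p.name, COUNT(c.id) FROM customers p LEFT JOIN purchases c ON c.customer_id = p.id GROUP BY p.name

Result:
name  | COUNT(c.id)
------+------------
Carol | 2          
Dave  | 0          
Grace | 3          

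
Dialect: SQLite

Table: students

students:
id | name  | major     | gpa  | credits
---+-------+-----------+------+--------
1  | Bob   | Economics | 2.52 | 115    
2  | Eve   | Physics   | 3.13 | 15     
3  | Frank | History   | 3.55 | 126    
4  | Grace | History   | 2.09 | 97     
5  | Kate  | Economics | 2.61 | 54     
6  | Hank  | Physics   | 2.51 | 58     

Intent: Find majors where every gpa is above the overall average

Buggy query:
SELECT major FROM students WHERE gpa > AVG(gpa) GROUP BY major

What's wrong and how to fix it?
Bug: WHERE evaluates per row before aggregation, so AVG() is unavailable

Fix: Use a subquery for AVG and a HAVING MIN(...) filter so the condition holds for every row in the group

Corrected query:
SELECT major FROM students GROUP BY major HAVING MIN(gpa) > (SELECT AVG(gpa) FROM students)

Result:
(no rows)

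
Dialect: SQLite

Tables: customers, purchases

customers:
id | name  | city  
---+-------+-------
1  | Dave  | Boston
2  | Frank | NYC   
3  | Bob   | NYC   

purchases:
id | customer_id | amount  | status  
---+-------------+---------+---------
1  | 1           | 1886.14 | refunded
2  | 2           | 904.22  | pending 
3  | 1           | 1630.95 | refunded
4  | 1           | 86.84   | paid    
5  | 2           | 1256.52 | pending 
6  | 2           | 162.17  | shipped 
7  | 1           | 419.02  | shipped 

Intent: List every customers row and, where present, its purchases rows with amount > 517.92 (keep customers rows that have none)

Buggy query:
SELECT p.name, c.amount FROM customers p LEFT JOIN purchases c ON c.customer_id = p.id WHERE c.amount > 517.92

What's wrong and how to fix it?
Bug: Filtering c.amount in WHERE discards the NULL rows produced by LEFT JOIN, turning it into an inner join

Fix: Move the right-table condition into the ON clause so unmatched parents are kept

Corrected query:
SELECT p.name, c.amount FROM customers p LEFT JOIN purchases c ON c.customer_id = p.id AND c.amount > 517.92

Result:
name  | amount 
------+--------
Dave  | 1630.95
Dave  | 1886.14
Frank | 904.22 
Frank | 1256.52
Bob   | NULL   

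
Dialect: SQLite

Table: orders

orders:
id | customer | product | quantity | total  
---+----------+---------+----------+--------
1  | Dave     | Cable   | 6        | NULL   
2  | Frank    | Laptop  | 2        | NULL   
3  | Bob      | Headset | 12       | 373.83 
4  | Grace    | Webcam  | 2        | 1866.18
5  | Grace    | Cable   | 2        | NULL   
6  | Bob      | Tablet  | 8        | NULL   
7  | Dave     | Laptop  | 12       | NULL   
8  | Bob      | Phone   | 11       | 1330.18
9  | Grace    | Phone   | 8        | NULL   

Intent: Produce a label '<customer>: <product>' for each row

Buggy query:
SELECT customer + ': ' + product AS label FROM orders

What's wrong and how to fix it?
Bug: '+' is numeric addition; on text columns SQLite converts them to 0 instead of concatenating

Fix: Replace + with || to concatenate text

Corrected query:
SELECT customer || ': ' || product AS label FROM orders

Result:
label        
-------------
Dave: Cable  
Frank: Laptop
Bob: Headset 
Grace: Webcam
Grace: Cable 
Bob: Tablet  
Dave: Laptop 
Bob: Phone   
Grace: Phone 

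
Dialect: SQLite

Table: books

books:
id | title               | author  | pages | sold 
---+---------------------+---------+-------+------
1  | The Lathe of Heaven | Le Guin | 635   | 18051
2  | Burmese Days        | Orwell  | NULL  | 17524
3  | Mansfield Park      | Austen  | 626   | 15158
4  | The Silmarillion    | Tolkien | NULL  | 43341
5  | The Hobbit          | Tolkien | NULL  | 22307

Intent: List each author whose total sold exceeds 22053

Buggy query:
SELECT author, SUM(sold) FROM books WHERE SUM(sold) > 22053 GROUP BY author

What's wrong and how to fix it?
Bug: WHERE runs before GROUP BY, so aggregates aren't available there

Fix: Move the aggregate condition to a HAVING clause

Corrected query:
SELECT author, SUM(sold) FROM books GROUP BY author HAVING SUM(sold) > 22053

Result:
author  | SUM(sold)
--------+----------
Tolkien | 65648    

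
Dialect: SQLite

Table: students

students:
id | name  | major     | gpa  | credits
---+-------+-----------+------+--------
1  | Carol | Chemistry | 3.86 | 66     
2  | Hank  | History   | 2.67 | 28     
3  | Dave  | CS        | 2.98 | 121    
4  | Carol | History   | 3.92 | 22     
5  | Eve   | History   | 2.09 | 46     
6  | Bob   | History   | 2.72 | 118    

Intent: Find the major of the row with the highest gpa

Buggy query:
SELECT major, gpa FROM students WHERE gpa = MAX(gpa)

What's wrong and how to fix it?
Bug: MAX(gpa) is an aggregate and cannot be used directly in WHERE

Fix: Use a subquery: WHERE gpa = (SELECT MAX(gpa) FROM students)

Corrected query:
SELECT major, gpa FROM students WHERE gpa = (SELECT MAX(gpa) FROM students)

Result:
major   | gpa 
--------+-----
History | 3.92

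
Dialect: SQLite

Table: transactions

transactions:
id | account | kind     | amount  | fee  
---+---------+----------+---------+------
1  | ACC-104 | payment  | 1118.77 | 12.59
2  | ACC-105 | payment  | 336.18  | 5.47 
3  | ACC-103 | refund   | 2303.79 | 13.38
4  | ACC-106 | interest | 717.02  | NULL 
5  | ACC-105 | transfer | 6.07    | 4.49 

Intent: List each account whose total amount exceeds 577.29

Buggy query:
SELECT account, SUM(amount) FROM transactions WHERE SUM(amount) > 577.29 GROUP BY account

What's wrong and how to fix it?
Bug: Aggregate functions cannot appear in a WHERE clause

Fix: Use HAVING (which filters groups after aggregation) instead of WHERE

Corrected query:
SELECT account, SUM(amount) FROM transactions GROUP BY account HAVING SUM(amount) > 577.29

Result:
account | SUM(amount)
--------+------------
ACC-103 | 2303.79    
ACC-104 | 1118.77    
ACC-106 | 717.02     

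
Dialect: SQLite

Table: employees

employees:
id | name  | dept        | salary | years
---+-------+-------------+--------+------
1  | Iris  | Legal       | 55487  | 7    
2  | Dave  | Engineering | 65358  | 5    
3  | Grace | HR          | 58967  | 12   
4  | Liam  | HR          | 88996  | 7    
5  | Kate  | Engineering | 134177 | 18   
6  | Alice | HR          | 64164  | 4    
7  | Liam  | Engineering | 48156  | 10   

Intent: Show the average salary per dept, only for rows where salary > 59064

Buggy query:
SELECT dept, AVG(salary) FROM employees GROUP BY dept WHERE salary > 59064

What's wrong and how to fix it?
Bug: WHERE cannot follow GROUP BY

Fix: Place WHERE between FROM and GROUP BY

Corrected query:
SELECT dept, AVG(salary) FROM employees WHERE salary > 59064 GROUP BY dept

Result:
dept        | AVG(salary)
------------+------------
Engineering | 99767.5    
HR          | 76580      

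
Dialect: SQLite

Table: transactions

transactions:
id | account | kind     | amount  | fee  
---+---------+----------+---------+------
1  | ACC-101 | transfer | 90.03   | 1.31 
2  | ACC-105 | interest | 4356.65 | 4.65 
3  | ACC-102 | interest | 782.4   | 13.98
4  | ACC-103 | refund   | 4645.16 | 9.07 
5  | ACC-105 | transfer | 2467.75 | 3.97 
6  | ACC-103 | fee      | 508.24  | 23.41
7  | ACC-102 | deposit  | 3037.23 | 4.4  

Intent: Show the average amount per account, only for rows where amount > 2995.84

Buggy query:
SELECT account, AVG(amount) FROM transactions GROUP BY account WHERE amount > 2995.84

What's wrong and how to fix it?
Bug: WHERE cannot follow GROUP BY

Fix: Place WHERE between FROM and GROUP BY

Corrected query:
SELECT account, AVG(amount) FROM transactions WHERE amount > 2995.84 GROUP BY account

Result:
account | AVG(amount)
--------+------------
ACC-102 | 3037.23    
ACC-103 | 4645.16    
ACC-105 | 4356.65    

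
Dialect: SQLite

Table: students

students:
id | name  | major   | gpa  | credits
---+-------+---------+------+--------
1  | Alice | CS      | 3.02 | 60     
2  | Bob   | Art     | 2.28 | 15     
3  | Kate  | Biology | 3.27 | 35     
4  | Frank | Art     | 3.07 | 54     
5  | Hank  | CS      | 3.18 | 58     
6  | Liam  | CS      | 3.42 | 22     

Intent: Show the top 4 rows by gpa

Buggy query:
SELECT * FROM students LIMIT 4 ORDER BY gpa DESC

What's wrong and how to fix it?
Bug: LIMIT must come after ORDER BY

Fix: Sort with ORDER BY, then apply LIMIT

Corrected query:
SELECT * FROM students ORDER BY gpa DESC LIMIT 4

Result:
id | name  | major   | gpa  | credits
---+-------+---------+------+--------
6  | Liam  | CS      | 3.42 | 22     
3  | Kate  | Biology | 3.27 | 35     
5  | Hank  | CS      | 3.18 | 58     
4  | Frank | Art     | 3.07 | 54     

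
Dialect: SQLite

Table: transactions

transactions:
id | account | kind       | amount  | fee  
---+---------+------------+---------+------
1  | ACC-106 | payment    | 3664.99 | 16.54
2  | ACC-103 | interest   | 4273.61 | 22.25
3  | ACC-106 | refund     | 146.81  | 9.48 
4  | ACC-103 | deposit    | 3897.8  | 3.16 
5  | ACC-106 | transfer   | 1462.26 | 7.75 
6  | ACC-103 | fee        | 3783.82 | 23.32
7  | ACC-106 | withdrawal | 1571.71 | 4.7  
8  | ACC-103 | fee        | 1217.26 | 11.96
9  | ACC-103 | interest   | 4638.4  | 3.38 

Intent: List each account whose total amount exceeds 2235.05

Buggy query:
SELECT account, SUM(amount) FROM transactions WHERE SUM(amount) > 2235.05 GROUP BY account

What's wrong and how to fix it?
Bug: Aggregate functions cannot appear in a WHERE clause

Fix: Move the aggregate condition to a HAVING clause

Corrected query:
SELECT account, SUM(amount) FROM transactions GROUP BY account HAVING SUM(amount) > 2235.05

Result:
account | SUM(amount)
--------+------------
ACC-103 | 17810.89   
ACC-106 | 6845.77    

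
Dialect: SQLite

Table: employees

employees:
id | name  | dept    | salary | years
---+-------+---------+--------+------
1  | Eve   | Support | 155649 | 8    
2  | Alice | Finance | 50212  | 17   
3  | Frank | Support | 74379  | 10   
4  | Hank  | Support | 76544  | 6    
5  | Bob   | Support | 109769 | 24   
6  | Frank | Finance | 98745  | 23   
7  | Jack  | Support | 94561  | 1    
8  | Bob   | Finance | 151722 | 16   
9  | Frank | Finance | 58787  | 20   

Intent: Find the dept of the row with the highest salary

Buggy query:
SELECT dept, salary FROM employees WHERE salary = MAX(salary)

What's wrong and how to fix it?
Bug: MAX(salary) is an aggregate and cannot be used directly in WHERE

Fix: Wrap MAX in a scalar subquery so WHERE compares against a single value

Corrected query:
SELECT dept, salary FROM employees WHERE salary = (SELECT MAX(salary) FROM employees)

Result:
dept    | salary
--------+-------
Support | 155649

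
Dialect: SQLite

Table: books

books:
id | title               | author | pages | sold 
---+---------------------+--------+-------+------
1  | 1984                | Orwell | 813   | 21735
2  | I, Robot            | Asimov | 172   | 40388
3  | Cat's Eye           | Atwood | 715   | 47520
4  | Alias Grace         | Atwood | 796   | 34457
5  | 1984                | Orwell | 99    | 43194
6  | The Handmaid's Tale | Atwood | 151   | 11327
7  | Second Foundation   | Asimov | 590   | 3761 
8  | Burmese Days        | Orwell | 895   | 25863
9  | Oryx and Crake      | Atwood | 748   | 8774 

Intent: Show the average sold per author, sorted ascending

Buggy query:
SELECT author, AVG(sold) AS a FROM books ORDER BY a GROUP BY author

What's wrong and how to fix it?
Bug: GROUP BY must precede ORDER BY

Fix: Move ORDER BY to the end, after GROUP BY

Corrected query:
SELECT author, AVG(sold) AS a FROM books GROUP BY author ORDER BY a

Result:
author | a      
-------+--------
Asimov | 22074.5
Atwood | 25519.5
Orwell | 30264  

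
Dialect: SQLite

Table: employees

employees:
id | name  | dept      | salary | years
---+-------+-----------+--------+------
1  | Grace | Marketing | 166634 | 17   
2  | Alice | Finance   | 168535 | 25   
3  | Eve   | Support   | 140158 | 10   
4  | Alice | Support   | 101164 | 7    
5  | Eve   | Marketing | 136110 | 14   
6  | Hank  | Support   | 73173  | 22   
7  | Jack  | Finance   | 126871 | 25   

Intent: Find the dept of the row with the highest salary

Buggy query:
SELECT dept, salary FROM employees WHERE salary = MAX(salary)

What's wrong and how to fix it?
Bug: WHERE is evaluated per row; an aggregate over the whole table isn't defined there

Fix: Wrap MAX in a scalar subquery so WHERE compares against a single value

Corrected query:
SELECT dept, salary FROM employees WHERE salary = (SELECT MAX(salary) FROM employees)

Result:
dept    | salary
--------+-------
Finance | 168535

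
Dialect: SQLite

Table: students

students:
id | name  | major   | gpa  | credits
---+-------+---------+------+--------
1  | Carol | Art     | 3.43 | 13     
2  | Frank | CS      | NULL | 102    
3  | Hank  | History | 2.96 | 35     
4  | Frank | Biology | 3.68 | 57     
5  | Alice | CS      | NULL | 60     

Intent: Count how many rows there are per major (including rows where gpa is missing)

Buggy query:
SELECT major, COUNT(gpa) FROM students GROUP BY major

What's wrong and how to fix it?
Bug: COUNT(column) counts non-NULL values only; rows with NULL gpa aren't counted

Fix: Use COUNT(*) to count all rows regardless of NULL

Corrected query:
SELECT major, COUNT(*) FROM students GROUP BY major

Result:
major   | COUNT(*)
--------+---------
Art     | 1       
Biology | 1       
CS      | 2       
History | 1       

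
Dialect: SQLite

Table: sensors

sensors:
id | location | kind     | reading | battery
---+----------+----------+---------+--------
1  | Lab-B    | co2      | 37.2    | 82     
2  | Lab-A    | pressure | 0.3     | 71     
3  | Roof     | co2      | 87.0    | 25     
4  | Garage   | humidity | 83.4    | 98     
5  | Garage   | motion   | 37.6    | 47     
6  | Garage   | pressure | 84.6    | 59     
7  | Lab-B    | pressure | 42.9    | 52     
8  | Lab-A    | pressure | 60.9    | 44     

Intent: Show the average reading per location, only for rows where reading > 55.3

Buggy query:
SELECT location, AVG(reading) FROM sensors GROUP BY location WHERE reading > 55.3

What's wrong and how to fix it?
Bug: WHERE cannot follow GROUP BY

Fix: Place WHERE between FROM and GROUP BY

Corrected query:
SELECT location, AVG(reading) FROM sensors WHERE reading > 55.3 GROUP BY location

Result:
location | AVG(reading)
---------+-------------
Garage   | 84          
Lab-A    | 60.9        
Roof     | 87          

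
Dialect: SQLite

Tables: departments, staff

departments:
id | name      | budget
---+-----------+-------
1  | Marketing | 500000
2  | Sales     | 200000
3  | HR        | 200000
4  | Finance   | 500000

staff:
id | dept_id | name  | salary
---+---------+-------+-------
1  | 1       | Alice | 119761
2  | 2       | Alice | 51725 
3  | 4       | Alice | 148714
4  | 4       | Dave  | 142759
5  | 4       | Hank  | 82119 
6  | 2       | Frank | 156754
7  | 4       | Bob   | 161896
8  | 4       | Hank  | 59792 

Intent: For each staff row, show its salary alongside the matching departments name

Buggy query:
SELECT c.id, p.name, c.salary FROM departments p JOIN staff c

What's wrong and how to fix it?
Bug: JOIN with no ON clause produces a cartesian product; every staff row pairs with every departments row

Fix: Add ON c.dept_id = p.id to the JOIN

Corrected query:
SELECT c.id, p.name, c.salary FROM departments p JOIN staff c ON c.dept_id = p.id

Result:
id | name      | salary
---+-----------+-------
1  | Marketing | 119761
2  | Sales     | 51725 
3  | Finance   | 148714
4  | Finance   | 142759
5  | Finance   | 82119 
6  | Sales     | 156754
7  | Finance   | 161896
8  | Finance   | 59792 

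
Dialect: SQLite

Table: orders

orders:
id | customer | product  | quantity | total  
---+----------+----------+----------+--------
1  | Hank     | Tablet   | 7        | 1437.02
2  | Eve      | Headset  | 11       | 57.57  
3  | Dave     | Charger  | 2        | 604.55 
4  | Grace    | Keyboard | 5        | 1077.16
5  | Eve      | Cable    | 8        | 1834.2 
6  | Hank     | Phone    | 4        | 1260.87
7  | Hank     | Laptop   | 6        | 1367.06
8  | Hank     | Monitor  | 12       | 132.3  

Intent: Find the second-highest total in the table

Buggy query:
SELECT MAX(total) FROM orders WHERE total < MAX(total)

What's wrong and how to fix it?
Bug: MAX(total) on the right of the comparison is an aggregate-in-WHERE error

Fix: Compute the overall MAX in a subquery, then take MAX of rows below it

Corrected query:
SELECT MAX(total) FROM orders WHERE total < (SELECT MAX(total) FROM orders)

Result:
MAX(total)
----------
1437.02   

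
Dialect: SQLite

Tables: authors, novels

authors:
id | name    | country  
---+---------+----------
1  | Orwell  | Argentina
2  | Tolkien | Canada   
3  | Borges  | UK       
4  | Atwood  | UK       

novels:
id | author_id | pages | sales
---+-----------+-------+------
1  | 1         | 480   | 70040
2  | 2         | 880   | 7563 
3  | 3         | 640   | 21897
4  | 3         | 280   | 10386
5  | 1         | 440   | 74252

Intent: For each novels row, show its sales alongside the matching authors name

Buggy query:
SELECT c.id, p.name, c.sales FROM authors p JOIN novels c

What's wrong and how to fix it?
Bug: Missing join condition: each novels row is matched to all authors rows instead of just its own

Fix: Specify the join condition linking the foreign key to the parent id

Corrected query:
SELECT c.id, p.name, c.sales FROM authors p JOIN novels c ON c.author_id = p.id

Result:
id | name    | sales
---+---------+------
1  | Orwell  | 70040
2  | Tolkien | 7563 
3  | Borges  | 21897
4  | Borges  | 10386
5  | Orwell  | 74252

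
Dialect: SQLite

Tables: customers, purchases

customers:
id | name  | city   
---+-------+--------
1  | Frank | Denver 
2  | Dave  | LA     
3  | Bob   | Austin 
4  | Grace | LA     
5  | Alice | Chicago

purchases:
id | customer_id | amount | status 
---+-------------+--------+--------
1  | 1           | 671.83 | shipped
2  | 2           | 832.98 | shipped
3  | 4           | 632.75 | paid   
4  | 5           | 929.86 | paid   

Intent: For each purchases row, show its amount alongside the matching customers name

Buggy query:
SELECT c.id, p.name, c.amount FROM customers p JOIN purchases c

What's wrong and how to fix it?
Bug: JOIN with no ON clause produces a cartesian product; every purchases row pairs with every customers row

Fix: Specify the join condition linking the foreign key to the parent id

Corrected query:
SELECT c.id, p.name, c.amount FROM customers p JOIN purchases c ON c.customer_id = p.id

Result:
id | name  | amount
---+-------+-------
1  | Frank | 671.83
2  | Dave  | 832.98
3  | Grace | 632.75
4  | Alice | 929.86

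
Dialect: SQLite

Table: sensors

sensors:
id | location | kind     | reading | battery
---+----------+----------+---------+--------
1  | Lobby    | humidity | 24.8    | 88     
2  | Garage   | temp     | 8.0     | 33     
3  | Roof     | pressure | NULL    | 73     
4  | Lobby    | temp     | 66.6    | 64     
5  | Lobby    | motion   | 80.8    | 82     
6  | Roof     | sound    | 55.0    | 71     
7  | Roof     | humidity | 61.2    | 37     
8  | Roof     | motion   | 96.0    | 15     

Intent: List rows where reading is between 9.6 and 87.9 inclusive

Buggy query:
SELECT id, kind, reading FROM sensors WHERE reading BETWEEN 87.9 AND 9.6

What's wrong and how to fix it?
Bug: The bounds are reversed; BETWEEN a AND b requires a <= b to match anything

Fix: Swap the bounds so the smaller value comes first

Corrected query:
SELECT id, kind, reading FROM sensors WHERE reading BETWEEN 9.6 AND 87.9

Result:
id | kind     | reading
---+----------+--------
1  | humidity | 24.8   
4  | temp     | 66.6   
5  | motion   | 80.8   
6  | sound    | 55     
7  | humidity | 61.2   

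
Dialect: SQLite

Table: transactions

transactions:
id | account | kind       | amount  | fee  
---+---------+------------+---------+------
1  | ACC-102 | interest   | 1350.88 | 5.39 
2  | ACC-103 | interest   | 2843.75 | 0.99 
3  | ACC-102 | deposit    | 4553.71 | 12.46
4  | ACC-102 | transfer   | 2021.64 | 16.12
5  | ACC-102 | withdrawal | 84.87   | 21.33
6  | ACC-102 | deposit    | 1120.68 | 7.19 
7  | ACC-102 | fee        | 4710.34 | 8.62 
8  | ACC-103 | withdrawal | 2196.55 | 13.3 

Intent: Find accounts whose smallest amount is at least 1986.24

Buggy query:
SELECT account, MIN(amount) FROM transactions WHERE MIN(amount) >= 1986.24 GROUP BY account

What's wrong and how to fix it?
Bug: Aggregates like MIN are computed per group after WHERE runs

Fix: Use HAVING for the per-group MIN condition

Corrected query:
SELECT account, MIN(amount) FROM transactions GROUP BY account HAVING MIN(amount) >= 1986.24

Result:
account | MIN(amount)
--------+------------
ACC-103 | 2196.55    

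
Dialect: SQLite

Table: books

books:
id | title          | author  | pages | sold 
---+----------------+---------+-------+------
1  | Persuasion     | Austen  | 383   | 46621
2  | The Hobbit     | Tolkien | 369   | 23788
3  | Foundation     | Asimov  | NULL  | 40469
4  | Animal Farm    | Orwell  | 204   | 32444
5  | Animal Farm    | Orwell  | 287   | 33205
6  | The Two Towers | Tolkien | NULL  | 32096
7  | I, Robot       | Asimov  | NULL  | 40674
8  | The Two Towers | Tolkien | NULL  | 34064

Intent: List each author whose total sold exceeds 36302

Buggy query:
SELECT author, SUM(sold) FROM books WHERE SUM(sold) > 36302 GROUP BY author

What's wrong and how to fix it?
Bug: WHERE runs before GROUP BY, so aggregates aren't available there

Fix: Use HAVING (which filters groups after aggregation) instead of WHERE

Corrected query:
SELECT author, SUM(sold) FROM books GROUP BY author HAVING SUM(sold) > 36302

Result:
author  | SUM(sold)
--------+----------
Asimov  | 81143    
Austen  | 46621    
Orwell  | 65649    
Tolkien | 89948    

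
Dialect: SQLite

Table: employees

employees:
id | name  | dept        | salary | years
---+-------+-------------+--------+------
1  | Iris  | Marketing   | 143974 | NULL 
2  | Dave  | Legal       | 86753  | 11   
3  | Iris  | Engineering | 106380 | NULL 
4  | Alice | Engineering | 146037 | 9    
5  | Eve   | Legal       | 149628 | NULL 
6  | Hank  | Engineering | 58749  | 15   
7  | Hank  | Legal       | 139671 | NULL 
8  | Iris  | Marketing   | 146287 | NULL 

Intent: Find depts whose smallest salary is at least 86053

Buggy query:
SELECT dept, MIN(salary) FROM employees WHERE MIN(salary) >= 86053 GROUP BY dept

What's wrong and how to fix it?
Bug: Aggregates like MIN are computed per group after WHERE runs

Fix: Replace WHERE with HAVING after the GROUP BY

Corrected query:
SELECT dept, MIN(salary) FROM employees GROUP BY dept HAVING MIN(salary) >= 86053

Result:
dept      | MIN(salary)
----------+------------
Legal     | 86753      
Marketing | 143974     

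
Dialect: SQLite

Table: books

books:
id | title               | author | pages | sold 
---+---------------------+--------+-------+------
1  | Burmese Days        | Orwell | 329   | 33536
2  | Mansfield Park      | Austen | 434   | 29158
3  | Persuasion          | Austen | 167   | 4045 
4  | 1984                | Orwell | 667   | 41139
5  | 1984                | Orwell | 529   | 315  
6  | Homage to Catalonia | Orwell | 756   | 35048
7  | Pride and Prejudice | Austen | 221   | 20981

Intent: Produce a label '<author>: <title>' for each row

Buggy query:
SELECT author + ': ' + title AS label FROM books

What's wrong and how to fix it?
Bug: '+' is numeric addition; on text columns SQLite converts them to 0 instead of concatenating

Fix: Use the || operator for string concatenation

Corrected query:
SELECT author || ': ' || title AS label FROM books

Result:
label                      
---------------------------
Orwell: Burmese Days       
Austen: Mansfield Park     
Austen: Persuasion         
Orwell: 1984               
Orwell: 1984               
Orwell: Homage to Catalonia
Austen: Pride and Prejudice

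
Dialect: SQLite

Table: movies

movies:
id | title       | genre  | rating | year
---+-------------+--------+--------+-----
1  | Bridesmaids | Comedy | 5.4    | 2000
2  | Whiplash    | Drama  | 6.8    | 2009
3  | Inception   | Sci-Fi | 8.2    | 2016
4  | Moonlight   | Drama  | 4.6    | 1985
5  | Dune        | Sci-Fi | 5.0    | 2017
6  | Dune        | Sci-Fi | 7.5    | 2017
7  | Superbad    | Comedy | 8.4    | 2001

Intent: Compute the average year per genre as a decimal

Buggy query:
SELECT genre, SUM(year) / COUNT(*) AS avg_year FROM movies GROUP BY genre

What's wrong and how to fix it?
Bug: Both operands are integers, so '/' performs integer division and truncates

Fix: Cast one side to REAL so the division keeps the fractional part

Corrected query:
SELECT genre, SUM(year) * 1.0 / COUNT(*) AS avg_year FROM movies GROUP BY genre

Result:
genre  | avg_year   
-------+------------
Comedy | 2000.5     
Drama  | 1997       
Sci-Fi | 2016.666667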